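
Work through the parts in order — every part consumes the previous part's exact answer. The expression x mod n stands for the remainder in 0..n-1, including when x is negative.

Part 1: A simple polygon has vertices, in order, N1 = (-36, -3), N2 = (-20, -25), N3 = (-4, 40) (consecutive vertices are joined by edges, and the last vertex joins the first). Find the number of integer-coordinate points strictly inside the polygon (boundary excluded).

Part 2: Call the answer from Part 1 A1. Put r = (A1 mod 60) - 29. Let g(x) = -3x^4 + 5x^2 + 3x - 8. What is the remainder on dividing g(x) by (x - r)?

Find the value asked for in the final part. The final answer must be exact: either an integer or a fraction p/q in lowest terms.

Part 1: cross terms: (-36*-25 - -20*-3)=840, (-20*40 - -4*-25)=-900, (-4*-3 - -36*40)=1452; twice the area = |1392| = 1392; area = 696; boundary points = 2 + 1 + 1 = 4; strictly interior points = area - boundary/2 + 1 = 695; answer 695
Part 2: A1 = 695; r = 6; remainder = value at the root: -3*(6)^4 + 5*(6)^2 + 3*(6)^1 - 8 = (-3888) + (180) + (18) + (-8) = -3698; answer -3698

-3698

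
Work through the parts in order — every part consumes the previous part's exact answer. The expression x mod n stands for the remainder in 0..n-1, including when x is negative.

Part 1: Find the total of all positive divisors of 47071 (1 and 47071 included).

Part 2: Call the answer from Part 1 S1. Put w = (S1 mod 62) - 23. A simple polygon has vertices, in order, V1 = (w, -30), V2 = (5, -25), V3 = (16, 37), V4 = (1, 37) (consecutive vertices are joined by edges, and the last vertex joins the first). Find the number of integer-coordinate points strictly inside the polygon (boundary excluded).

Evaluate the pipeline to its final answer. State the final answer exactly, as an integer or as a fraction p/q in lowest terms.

Part 1: 47071 = 103 * 457; sigma = (1 + 103) * (1 + 457) = 104 * 458 = 47632; answer 47632
Part 2: S1 = 47632; w = -7; cross terms: (-7*-25 - 5*-30)=325, (5*37 - 16*-25)=585, (16*37 - 1*37)=555, (1*-30 - -7*37)=229; twice the area = |1694| = 1694; area = 847; boundary points = 1 + 1 + 15 + 1 = 18; strictly interior points = area - boundary/2 + 1 = 839; answer 839

839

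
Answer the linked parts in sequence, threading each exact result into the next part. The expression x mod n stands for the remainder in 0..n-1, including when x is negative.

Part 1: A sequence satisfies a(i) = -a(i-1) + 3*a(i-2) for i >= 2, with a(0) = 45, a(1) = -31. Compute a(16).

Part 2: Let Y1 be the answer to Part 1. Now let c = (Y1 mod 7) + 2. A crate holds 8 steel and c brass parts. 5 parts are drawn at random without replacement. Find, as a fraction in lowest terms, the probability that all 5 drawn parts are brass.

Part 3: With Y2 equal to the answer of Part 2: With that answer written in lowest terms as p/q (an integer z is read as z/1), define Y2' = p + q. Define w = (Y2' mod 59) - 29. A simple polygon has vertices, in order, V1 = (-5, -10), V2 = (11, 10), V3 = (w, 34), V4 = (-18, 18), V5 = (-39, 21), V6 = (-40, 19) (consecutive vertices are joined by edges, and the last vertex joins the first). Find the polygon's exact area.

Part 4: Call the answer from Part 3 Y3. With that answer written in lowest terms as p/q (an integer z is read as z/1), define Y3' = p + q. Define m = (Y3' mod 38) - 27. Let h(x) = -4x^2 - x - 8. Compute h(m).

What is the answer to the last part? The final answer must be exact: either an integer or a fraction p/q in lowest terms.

Part 1: a(2) = -1*(-31) + 3*(45) = 166; iterating: a(2)=166, a(3)=-259, a(4)=757, a(5)=-1534, a(6)=3805, a(7)=-8407, a(8)=19822, a(9)=-45043, a(10)=104509, a(11)=-239638, a(12)=553165, a(13)=-1272079, a(14)=2931574, a(15)=-6747811, a(16)=15542533; answer 15542533
Part 2: Y1 = 15542533; c = 8; total draws C(16,5) = 4368; favorable C(8,5) = 56; P = 1/78; answer 1/78
Part 3: Y2 = 1/78; threaded value p + q = 79; w = -9; cross terms: (-5*10 - 11*-10)=60, (11*34 - -9*10)=464, (-9*18 - -18*34)=450, (-18*21 - -39*18)=324, (-39*19 - -40*21)=99, (-40*-10 - -5*19)=495; twice the area = |1892| = 1892; area = 946; answer 946
Part 4: Y3 = 946; threaded value p + q = 947; m = 8; -4*(8)^2 - 1*(8)^1 - 8 = (-256) + (-8) + (-8) = -272; answer -272

-272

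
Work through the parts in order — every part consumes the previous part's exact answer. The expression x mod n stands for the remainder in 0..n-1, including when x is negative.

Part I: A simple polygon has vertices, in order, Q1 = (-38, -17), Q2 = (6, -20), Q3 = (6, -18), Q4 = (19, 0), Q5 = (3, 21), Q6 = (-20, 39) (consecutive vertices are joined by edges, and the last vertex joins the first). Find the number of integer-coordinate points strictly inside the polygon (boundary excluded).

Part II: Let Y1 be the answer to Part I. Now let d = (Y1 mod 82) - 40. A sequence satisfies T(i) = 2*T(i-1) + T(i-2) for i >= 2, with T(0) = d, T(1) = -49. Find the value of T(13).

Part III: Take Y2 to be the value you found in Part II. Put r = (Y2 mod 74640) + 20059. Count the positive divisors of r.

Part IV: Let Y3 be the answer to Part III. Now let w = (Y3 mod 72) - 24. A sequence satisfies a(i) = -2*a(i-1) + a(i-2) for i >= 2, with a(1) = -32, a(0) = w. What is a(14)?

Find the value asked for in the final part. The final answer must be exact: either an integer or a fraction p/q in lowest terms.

2049648

Part I: cross terms: (-38*-20 - 6*-17)=862, (6*-18 - 6*-20)=12, (6*0 - 19*-18)=342, (19*21 - 3*0)=399, (3*39 - -20*21)=537, (-20*-17 - -38*39)=1822; twice the area = |3974| = 3974; area = 1987; boundary points = 1 + 2 + 1 + 1 + 1 + 2 = 8; strictly interior points = area - boundary/2 + 1 = 1984; answer 1984
Part II: Y1 = 1984; d = -24; T(2) = 2*(-49) + 1*(-24) = -122; iterating: T(2)=-122, T(3)=-293, T(4)=-708, T(5)=-1709, T(6)=-4126, T(7)=-9961, T(8)=-24048, T(9)=-58057, T(10)=-140162, T(11)=-338381, T(12)=-816924, T(13)=-1972229; answer -1972229
Part III: Y2 = -1972229; r = 63110; 63110 = 2 * 5 * 6311; number of divisors = (1+1) * (1+1) * (1+1) = 8; answer 8
Part IV: Y3 = 8; w = -16; a(2) = -2*(-32) + 1*(-16) = 48; iterating: a(2)=48, a(3)=-128, a(4)=304, a(5)=-736, a(6)=1776, a(7)=-4288, a(8)=10352, a(9)=-24992, a(10)=60336, a(11)=-145664, a(12)=351664, a(13)=-848992, a(14)=2049648; answer 2049648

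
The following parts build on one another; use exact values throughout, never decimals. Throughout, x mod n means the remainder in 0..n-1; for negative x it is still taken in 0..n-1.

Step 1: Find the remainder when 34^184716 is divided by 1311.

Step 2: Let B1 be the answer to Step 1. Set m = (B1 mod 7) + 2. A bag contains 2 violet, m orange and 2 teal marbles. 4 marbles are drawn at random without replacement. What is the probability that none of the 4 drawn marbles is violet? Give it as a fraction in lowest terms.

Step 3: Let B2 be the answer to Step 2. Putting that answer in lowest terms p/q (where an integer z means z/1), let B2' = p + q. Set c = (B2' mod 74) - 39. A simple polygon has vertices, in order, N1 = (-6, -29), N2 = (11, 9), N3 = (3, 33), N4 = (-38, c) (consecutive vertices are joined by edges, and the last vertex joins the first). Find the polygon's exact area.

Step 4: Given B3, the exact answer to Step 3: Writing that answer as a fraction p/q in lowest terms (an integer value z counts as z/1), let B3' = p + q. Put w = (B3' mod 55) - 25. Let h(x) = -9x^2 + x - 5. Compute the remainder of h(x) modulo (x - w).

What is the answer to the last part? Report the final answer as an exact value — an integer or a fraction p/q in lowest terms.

-1783

Step 1: squarings mod 1311: 34^1=34, 34^2=1156, 34^4=427, 34^8=100, 34^16=823, 34^32=853, 34^64=4, 34^128=16, 34^256=256, 34^512=1297, 34^1024=196, 34^2048=397, 34^4096=289, 34^8192=928, 34^16384=1168, 34^32768=784, 34^65536=1108, 34^131072=568; 34^184716 = 34^4 * 34^8 * 34^128 * 34^256 * 34^4096 * 34^16384 * 34^32768 * 34^131072 = 1255 (mod 1311); answer 1255
Step 2: B1 = 1255; m = 4; total draws C(8,4) = 70; favorable C(6,4) = 15; P = 3/14; answer 3/14
Step 3: B2 = 3/14; threaded value p + q = 17; c = -22; cross terms: (-6*9 - 11*-29)=265, (11*33 - 3*9)=336, (3*-22 - -38*33)=1188, (-38*-29 - -6*-22)=970; twice the area = |2759| = 2759; area = 2759/2; answer 2759/2
Step 4: B3 = 2759/2; threaded value p + q = 2761; w = -14; remainder = value at the root: -9*(-14)^2 + 1*(-14)^1 - 5 = (-1764) + (-14) + (-5) = -1783; answer -1783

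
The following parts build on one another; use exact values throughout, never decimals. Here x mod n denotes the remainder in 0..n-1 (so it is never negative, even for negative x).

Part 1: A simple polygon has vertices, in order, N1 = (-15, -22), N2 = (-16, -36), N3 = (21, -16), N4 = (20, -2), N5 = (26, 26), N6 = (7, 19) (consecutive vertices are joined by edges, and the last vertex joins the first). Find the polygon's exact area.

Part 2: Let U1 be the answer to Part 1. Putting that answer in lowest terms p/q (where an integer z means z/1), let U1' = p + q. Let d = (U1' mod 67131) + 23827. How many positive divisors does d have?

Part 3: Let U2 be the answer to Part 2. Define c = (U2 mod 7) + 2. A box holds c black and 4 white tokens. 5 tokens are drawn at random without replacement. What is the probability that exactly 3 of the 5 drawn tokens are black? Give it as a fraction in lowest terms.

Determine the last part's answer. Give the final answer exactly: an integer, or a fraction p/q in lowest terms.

Part 1: cross terms: (-15*-36 - -16*-22)=188, (-16*-16 - 21*-36)=1012, (21*-2 - 20*-16)=278, (20*26 - 26*-2)=572, (26*19 - 7*26)=312, (7*-22 - -15*19)=131; twice the area = |2493| = 2493; area = 2493/2; answer 2493/2
Part 2: U1 = 2493/2; threaded value p + q = 2495; d = 26322; 26322 = 2 * 3 * 41 * 107; number of divisors = (1+1) * (1+1) * (1+1) * (1+1) = 16; answer 16
Part 3: U2 = 16; c = 4; total draws C(8,5) = 56; favorable C(4,3)*C(4,2) = 24; P = 3/7; answer 3/7

3/7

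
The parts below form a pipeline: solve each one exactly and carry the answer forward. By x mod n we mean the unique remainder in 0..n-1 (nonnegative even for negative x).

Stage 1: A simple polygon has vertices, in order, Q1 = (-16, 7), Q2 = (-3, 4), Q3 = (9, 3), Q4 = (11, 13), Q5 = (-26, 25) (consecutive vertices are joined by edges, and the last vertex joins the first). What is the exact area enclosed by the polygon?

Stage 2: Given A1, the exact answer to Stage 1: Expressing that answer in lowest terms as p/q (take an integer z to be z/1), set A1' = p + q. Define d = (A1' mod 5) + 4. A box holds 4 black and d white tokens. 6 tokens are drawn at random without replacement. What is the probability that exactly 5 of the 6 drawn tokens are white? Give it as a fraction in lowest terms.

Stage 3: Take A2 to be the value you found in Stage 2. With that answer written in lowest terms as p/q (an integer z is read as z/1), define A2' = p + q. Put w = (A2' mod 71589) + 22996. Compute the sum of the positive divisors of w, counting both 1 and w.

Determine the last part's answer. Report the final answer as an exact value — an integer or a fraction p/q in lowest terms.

Stage 1: cross terms: (-16*4 - -3*7)=-43, (-3*3 - 9*4)=-45, (9*13 - 11*3)=84, (11*25 - -26*13)=613, (-26*7 - -16*25)=218; twice the area = |827| = 827; area = 827/2; answer 827/2
Stage 2: A1 = 827/2; threaded value p + q = 829; d = 8; total draws C(12,6) = 924; favorable C(8,5)*C(4,1) = 224; P = 8/33; answer 8/33
Stage 3: A2 = 8/33; threaded value p + q = 41; w = 23037; 23037 = 3 * 7 * 1097; sigma = (1 + 3) * (1 + 7) * (1 + 1097) = 4 * 8 * 1098 = 35136; answer 35136

35136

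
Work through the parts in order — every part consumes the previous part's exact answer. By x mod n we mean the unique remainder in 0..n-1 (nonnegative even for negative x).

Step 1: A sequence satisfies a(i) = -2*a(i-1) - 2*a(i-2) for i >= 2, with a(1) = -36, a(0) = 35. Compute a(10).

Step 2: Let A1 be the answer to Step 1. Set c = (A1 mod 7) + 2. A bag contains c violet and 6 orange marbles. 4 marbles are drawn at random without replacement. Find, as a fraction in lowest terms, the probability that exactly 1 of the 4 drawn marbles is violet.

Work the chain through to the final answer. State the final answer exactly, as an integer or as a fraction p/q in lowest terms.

8/33

Step 1: a(2) = -2*(-36) - 2*(35) = 2; iterating: a(2)=2, a(3)=68, a(4)=-140, a(5)=144, a(6)=-8, a(7)=-272, a(8)=560, a(9)=-576, a(10)=32; answer 32
Step 2: A1 = 32; c = 6; total draws C(12,4) = 495; favorable C(6,1)*C(6,3) = 120; P = 8/33; answer 8/33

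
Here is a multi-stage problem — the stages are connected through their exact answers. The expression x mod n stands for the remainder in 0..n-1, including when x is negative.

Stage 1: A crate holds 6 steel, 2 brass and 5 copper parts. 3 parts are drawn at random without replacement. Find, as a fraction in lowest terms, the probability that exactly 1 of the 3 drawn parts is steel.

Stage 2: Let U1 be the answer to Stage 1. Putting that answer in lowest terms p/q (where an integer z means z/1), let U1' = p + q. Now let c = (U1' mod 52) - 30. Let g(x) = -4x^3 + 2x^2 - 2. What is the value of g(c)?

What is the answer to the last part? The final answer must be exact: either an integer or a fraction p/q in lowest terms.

Stage 1: total draws C(13,3) = 286; favorable C(6,1)*C(7,2) = 126; P = 63/143; answer 63/143
Stage 2: U1 = 63/143; threaded value p + q = 206; c = 20; -4*(20)^3 + 2*(20)^2 - 2 = (-32000) + (800) + (-2) = -31202; answer -31202

-31202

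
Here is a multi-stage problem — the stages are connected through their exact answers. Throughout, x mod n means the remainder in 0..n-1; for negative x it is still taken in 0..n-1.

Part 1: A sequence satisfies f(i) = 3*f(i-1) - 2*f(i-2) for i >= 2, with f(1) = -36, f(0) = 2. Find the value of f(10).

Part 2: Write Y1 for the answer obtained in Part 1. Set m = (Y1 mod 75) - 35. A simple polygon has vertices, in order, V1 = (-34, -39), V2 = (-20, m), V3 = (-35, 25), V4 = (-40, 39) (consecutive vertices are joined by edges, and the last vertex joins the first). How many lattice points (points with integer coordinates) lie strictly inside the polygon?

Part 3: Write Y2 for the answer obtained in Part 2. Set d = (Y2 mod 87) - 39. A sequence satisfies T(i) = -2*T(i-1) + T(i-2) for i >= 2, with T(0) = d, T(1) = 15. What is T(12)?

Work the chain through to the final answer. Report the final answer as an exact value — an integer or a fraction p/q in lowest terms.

-334202

Part 1: f(2) = 3*(-36) - 2*(2) = -112; iterating: f(2)=-112, f(3)=-264, f(4)=-568, f(5)=-1176, f(6)=-2392, f(7)=-4824, f(8)=-9688, f(9)=-19416, f(10)=-38872; answer -38872
Part 2: Y1 = -38872; m = 18; cross terms: (-34*18 - -20*-39)=-1392, (-20*25 - -35*18)=130, (-35*39 - -40*25)=-365, (-40*-39 - -34*39)=2886; twice the area = |1259| = 1259; area = 1259/2; boundary points = 1 + 1 + 1 + 6 = 9; strictly interior points = area - boundary/2 + 1 = 626; answer 626
Part 3: Y2 = 626; d = -22; T(2) = -2*(15) + 1*(-22) = -52; iterating: T(2)=-52, T(3)=119, T(4)=-290, T(5)=699, T(6)=-1688, T(7)=4075, T(8)=-9838, T(9)=23751, T(10)=-57340, T(11)=138431, T(12)=-334202; answer -334202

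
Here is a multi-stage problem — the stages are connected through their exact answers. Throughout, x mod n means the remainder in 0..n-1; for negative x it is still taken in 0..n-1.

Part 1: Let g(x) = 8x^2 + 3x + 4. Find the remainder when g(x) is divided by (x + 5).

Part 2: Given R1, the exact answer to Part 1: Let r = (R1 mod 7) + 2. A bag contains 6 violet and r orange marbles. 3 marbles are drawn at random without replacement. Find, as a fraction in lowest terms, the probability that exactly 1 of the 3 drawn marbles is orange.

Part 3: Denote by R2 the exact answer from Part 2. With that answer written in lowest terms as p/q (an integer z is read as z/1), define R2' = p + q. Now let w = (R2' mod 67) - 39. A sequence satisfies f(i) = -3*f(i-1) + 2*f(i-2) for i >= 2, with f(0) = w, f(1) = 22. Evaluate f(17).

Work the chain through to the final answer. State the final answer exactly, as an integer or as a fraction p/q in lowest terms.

11436563674

Part 1: remainder = value at the root: 8*(-5)^2 + 3*(-5)^1 + 4 = (200) + (-15) + (4) = 189; answer 189
Part 2: R1 = 189; r = 2; total draws C(8,3) = 56; favorable C(2,1)*C(6,2) = 30; P = 15/28; answer 15/28
Part 3: R2 = 15/28; threaded value p + q = 43; w = 4; f(2) = -3*(22) + 2*(4) = -58; iterating: f(2)=-58, f(3)=218, f(4)=-770, f(5)=2746, f(6)=-9778, f(7)=34826, f(8)=-124034, f(9)=441754, f(10)=-1573330, f(11)=5603498, f(12)=-19957154, f(13)=71078458, f(14)=-253149682, f(15)=901605962, f(16)=-3211117250, f(17)=11436563674; answer 11436563674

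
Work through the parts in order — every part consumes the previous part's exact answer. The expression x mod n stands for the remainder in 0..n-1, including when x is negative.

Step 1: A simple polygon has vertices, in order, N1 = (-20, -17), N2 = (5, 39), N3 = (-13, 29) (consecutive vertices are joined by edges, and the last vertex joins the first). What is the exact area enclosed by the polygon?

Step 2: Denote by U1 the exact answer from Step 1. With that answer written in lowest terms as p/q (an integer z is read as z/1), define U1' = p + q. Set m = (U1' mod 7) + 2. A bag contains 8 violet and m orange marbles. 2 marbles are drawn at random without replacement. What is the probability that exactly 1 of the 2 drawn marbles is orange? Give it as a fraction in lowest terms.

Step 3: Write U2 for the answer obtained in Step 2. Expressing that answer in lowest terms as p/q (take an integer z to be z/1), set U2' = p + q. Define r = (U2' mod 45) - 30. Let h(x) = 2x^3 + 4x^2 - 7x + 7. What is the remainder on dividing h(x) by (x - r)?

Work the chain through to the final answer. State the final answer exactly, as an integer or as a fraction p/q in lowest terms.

-32259

Step 1: cross terms: (-20*39 - 5*-17)=-695, (5*29 - -13*39)=652, (-13*-17 - -20*29)=801; twice the area = |758| = 758; area = 379; answer 379
Step 2: U1 = 379; threaded value p + q = 380; m = 4; total draws C(12,2) = 66; favorable C(4,1)*C(8,1) = 32; P = 16/33; answer 16/33
Step 3: U2 = 16/33; threaded value p + q = 49; r = -26; remainder = value at the root: 2*(-26)^3 + 4*(-26)^2 - 7*(-26)^1 + 7 = (-35152) + (2704) + (182) + (7) = -32259; answer -32259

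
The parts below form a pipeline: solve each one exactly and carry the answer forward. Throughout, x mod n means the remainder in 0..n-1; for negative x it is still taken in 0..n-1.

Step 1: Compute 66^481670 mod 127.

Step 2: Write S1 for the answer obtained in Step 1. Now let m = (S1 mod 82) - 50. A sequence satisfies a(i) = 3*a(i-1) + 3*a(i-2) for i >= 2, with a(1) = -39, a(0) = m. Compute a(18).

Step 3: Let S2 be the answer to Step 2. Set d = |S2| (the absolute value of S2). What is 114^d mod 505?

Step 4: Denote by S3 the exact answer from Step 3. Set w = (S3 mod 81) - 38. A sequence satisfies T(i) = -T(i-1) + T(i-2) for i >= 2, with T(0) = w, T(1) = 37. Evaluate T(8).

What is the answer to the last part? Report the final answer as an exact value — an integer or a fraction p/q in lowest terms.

-413

Step 1: squarings mod 127: 66^1=66, 66^2=38, 66^4=47, 66^8=50, 66^16=87, 66^32=76, 66^64=61, 66^128=38, 66^256=47, 66^512=50, 66^1024=87, 66^2048=76, 66^4096=61, 66^8192=38, 66^16384=47, 66^32768=50, 66^65536=87, 66^131072=76, 66^262144=61; 66^481670 = 66^2 * 66^4 * 66^128 * 66^256 * 66^2048 * 66^4096 * 66^16384 * 66^65536 * 66^131072 * 66^262144 = 19 (mod 127); answer 19
Step 2: S1 = 19; m = -31; a(2) = 3*(-39) + 3*(-31) = -210; iterating: a(2)=-210, a(3)=-747, a(4)=-2871, a(5)=-10854, a(6)=-41175, a(7)=-156087, a(8)=-591786, a(9)=-2243619, a(10)=-8506215, a(11)=-32249502, a(12)=-122267151, a(13)=-463549959, a(14)=-1757451330, a(15)=-6663003867, a(16)=-25261365591, a(17)=-95773108374, a(18)=-363103421895; answer -363103421895
Step 3: S2 = -363103421895; d = 363103421895; squarings mod 505: 114^1=114, 114^2=371, 114^4=281, 114^8=181, 114^16=441, 114^32=56, 114^64=106, 114^128=126, 114^256=221, 114^512=361, 114^1024=31, 114^2048=456, 114^4096=381, 114^8192=226, 114^16384=71, 114^32768=496, 114^65536=81, 114^131072=501, 114^262144=16, 114^524288=256, 114^1048576=391, 114^2097152=371, 114^4194304=281, 114^8388608=181, 114^16777216=441, 114^33554432=56, 114^67108864=106, 114^134217728=126, 114^268435456=221, 114^536870912=361, 114^1073741824=31, 114^2147483648=456, 114^4294967296=381, 114^8589934592=226, 114^17179869184=71, 114^34359738368=496, 114^68719476736=81, 114^137438953472=501, 114^274877906944=16; 114^363103421895 = 114^1 * 114^2 * 114^4 * 114^64 * 114^128 * 114^256 * 114^1024 * 114^32768 * 114^131072 * 114^262144 * 114^2097152 * 114^8388608 * 114^33554432 * 114^134217728 * 114^2147483648 * 114^17179869184 * 114^68719476736 * 114^274877906944 = 309 (mod 505); answer 309
Step 4: S3 = 309; w = 28; T(2) = -1*(37) + 1*(28) = -9; iterating: T(2)=-9, T(3)=46, T(4)=-55, T(5)=101, T(6)=-156, T(7)=257, T(8)=-413; answer -413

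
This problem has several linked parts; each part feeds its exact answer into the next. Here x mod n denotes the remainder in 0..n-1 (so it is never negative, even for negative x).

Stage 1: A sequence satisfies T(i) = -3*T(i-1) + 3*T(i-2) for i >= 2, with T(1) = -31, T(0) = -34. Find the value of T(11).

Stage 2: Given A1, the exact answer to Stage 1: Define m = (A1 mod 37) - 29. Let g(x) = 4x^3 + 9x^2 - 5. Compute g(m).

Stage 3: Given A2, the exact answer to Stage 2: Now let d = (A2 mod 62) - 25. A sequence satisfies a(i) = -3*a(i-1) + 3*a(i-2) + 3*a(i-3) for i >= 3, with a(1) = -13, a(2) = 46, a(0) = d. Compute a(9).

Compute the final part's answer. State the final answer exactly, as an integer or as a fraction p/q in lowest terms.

Stage 1: T(2) = -3*(-31) + 3*(-34) = -9; iterating: T(2)=-9, T(3)=-66, T(4)=171, T(5)=-711, T(6)=2646, T(7)=-10071, T(8)=38151, T(9)=-144666, T(10)=548451, T(11)=-2079351; answer -2079351
Stage 2: A1 = -2079351; m = -17; 4*(-17)^3 + 9*(-17)^2 - 5 = (-19652) + (2601) + (-5) = -17056; answer -17056
Stage 3: A2 = -17056; d = 31; a(3) = -3*(46) + 3*(-13) + 3*(31) = -84; iterating: a(3)=-84, a(4)=351, a(5)=-1167, a(6)=4302, a(7)=-15354, a(8)=55467, a(9)=-199557; answer -199557

-199557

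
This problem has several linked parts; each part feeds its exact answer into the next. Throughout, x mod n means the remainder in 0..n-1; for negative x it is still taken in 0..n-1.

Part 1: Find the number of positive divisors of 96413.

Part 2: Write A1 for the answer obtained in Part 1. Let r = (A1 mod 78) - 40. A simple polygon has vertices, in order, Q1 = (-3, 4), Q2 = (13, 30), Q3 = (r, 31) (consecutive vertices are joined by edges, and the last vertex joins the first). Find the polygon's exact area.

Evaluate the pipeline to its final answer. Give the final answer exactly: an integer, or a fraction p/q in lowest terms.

Part 1: 96413 = 67 * 1439; number of divisors = (1+1) * (1+1) = 4; answer 4
Part 2: A1 = 4; r = -36; cross terms: (-3*30 - 13*4)=-142, (13*31 - -36*30)=1483, (-36*4 - -3*31)=-51; twice the area = |1290| = 1290; area = 645; answer 645

645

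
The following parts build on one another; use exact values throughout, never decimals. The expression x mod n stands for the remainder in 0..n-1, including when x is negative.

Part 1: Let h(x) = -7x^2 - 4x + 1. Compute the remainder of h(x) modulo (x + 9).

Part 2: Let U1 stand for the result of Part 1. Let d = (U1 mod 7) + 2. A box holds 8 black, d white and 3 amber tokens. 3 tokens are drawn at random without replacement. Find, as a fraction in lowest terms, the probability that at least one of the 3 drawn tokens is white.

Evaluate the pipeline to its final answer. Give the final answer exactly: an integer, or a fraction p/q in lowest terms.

Part 1: remainder = value at the root: -7*(-9)^2 - 4*(-9)^1 + 1 = (-567) + (36) + (1) = -530; answer -530
Part 2: U1 = -530; d = 4; total draws C(15,3) = 455; complement C(11,3) = 165; favorable 455 - 165 = 290; P = 58/91; answer 58/91

58/91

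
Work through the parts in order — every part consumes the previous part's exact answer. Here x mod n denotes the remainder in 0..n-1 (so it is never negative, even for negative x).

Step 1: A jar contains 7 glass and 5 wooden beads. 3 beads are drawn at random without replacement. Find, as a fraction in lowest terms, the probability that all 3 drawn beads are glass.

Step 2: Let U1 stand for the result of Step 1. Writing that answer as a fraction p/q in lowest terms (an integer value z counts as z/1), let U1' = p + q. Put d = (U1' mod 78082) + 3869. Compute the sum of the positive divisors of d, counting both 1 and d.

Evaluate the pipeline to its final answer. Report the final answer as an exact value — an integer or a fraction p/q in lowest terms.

10602

Step 1: total draws C(12,3) = 220; favorable C(7,3) = 35; P = 7/44; answer 7/44
Step 2: U1 = 7/44; threaded value p + q = 51; d = 3920; 3920 = 2^4 * 5 * 7^2; sigma = (1 + 2 + 4 + 8 + 16) * (1 + 5) * (1 + 7 + 49) = 31 * 6 * 57 = 10602; answer 10602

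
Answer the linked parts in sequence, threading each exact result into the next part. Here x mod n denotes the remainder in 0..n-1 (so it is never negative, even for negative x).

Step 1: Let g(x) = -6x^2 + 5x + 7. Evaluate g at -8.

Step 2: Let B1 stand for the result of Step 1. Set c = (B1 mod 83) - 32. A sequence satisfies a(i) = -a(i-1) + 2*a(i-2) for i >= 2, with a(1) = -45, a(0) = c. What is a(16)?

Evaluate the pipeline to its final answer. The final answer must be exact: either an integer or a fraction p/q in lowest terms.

Step 1: -6*(-8)^2 + 5*(-8)^1 + 7 = (-384) + (-40) + (7) = -417; answer -417
Step 2: B1 = -417; c = 49; a(2) = -1*(-45) + 2*(49) = 143; iterating: a(2)=143, a(3)=-233, a(4)=519, a(5)=-985, a(6)=2023, a(7)=-3993, a(8)=8039, a(9)=-16025, a(10)=32103, a(11)=-64153, a(12)=128359, a(13)=-256665, a(14)=513383, a(15)=-1026713, a(16)=2053479; answer 2053479

2053479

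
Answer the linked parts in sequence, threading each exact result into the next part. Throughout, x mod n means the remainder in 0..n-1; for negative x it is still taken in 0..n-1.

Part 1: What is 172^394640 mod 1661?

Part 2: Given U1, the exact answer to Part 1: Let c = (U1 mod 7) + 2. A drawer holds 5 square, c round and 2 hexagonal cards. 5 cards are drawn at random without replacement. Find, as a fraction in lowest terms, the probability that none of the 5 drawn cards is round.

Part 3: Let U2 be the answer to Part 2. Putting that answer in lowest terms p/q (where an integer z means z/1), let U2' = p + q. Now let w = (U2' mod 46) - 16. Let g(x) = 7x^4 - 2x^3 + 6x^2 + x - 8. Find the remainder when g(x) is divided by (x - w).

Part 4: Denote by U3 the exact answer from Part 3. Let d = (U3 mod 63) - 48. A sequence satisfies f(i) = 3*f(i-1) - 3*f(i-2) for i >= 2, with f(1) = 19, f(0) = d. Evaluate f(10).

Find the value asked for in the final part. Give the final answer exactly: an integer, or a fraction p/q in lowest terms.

Part 1: squarings mod 1661: 172^1=172, 172^2=1347, 172^4=597, 172^8=955, 172^16=136, 172^32=225, 172^64=795, 172^128=845, 172^256=1456, 172^512=500, 172^1024=850, 172^2048=1626, 172^4096=1225, 172^8192=742, 172^16384=773, 172^32768=1230, 172^65536=1390, 172^131072=357, 172^262144=1213; 172^394640 = 172^16 * 172^128 * 172^256 * 172^1024 * 172^131072 * 172^262144 = 991 (mod 1661); answer 991
Part 2: U1 = 991; c = 6; total draws C(13,5) = 1287; favorable C(7,5) = 21; P = 7/429; answer 7/429
Part 3: U2 = 7/429; threaded value p + q = 436; w = 6; remainder = value at the root: 7*(6)^4 - 2*(6)^3 + 6*(6)^2 + 1*(6)^1 - 8 = (9072) + (-432) + (216) + (6) + (-8) = 8854; answer 8854
Part 4: U3 = 8854; d = -14; f(2) = 3*(19) - 3*(-14) = 99; iterating: f(2)=99, f(3)=240, f(4)=423, f(5)=549, f(6)=378, f(7)=-513, f(8)=-2673, f(9)=-6480, f(10)=-11421; answer -11421

-11421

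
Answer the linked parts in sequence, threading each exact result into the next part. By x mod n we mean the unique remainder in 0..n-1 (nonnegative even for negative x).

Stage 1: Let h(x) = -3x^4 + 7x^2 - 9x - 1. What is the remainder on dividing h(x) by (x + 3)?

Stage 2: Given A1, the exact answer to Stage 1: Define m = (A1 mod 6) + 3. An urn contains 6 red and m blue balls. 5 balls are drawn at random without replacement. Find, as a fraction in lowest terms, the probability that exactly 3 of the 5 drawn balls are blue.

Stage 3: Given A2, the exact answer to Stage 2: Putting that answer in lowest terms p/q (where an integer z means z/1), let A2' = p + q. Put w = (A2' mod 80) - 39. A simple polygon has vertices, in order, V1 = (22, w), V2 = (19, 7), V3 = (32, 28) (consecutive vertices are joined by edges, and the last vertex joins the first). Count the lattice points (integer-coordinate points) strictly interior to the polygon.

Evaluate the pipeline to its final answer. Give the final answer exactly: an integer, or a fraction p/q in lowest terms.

184

Stage 1: remainder = value at the root: -3*(-3)^4 + 7*(-3)^2 - 9*(-3)^1 - 1 = (-243) + (63) + (27) + (-1) = -154; answer -154
Stage 2: A1 = -154; m = 5; total draws C(11,5) = 462; favorable C(5,3)*C(6,2) = 150; P = 25/77; answer 25/77
Stage 3: A2 = 25/77; threaded value p + q = 102; w = -17; cross terms: (22*7 - 19*-17)=477, (19*28 - 32*7)=308, (32*-17 - 22*28)=-1160; twice the area = |-375| = 375; area = 375/2; boundary points = 3 + 1 + 5 = 9; strictly interior points = area - boundary/2 + 1 = 184; answer 184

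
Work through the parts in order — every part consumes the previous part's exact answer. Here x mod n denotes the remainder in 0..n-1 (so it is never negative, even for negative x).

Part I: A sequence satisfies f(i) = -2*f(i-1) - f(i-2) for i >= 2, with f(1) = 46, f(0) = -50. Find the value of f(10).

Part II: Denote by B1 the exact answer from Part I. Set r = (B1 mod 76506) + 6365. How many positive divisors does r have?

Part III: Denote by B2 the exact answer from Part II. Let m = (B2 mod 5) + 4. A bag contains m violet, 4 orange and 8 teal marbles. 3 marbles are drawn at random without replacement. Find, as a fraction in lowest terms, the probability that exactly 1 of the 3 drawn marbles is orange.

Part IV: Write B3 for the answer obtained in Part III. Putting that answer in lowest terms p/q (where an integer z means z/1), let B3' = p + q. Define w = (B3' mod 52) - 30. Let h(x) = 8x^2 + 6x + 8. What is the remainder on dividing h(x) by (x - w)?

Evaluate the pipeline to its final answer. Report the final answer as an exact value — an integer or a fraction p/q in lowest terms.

Part I: f(2) = -2*(46) - 1*(-50) = -42; iterating: f(2)=-42, f(3)=38, f(4)=-34, f(5)=30, f(6)=-26, f(7)=22, f(8)=-18, f(9)=14, f(10)=-10; answer -10
Part II: B1 = -10; r = 82861; 82861 = 41 * 43 * 47; number of divisors = (1+1) * (1+1) * (1+1) = 8; answer 8
Part III: B2 = 8; m = 7; total draws C(19,3) = 969; favorable C(4,1)*C(15,2) = 420; P = 140/323; answer 140/323
Part IV: B3 = 140/323; threaded value p + q = 463; w = 17; remainder = value at the root: 8*(17)^2 + 6*(17)^1 + 8 = (2312) + (102) + (8) = 2422; answer 2422

2422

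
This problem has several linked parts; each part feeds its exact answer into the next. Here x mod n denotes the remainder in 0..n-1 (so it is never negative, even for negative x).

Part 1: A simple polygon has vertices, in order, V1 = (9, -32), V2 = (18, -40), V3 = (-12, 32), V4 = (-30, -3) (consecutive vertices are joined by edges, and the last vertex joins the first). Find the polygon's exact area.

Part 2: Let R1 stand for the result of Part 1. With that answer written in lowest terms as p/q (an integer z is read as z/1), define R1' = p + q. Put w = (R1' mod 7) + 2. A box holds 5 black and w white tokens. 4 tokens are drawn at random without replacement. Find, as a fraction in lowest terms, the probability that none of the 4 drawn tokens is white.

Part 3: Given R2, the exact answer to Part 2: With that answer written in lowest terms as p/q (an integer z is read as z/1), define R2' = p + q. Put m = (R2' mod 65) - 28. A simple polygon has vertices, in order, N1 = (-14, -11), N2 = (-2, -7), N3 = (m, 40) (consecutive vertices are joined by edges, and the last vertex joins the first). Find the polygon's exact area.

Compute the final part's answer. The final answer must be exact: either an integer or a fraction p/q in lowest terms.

304

Part 1: cross terms: (9*-40 - 18*-32)=216, (18*32 - -12*-40)=96, (-12*-3 - -30*32)=996, (-30*-32 - 9*-3)=987; twice the area = |2295| = 2295; area = 2295/2; answer 2295/2
Part 2: R1 = 2295/2; threaded value p + q = 2297; w = 3; total draws C(8,4) = 70; favorable C(5,4) = 5; P = 1/14; answer 1/14
Part 3: R2 = 1/14; threaded value p + q = 15; m = -13; cross terms: (-14*-7 - -2*-11)=76, (-2*40 - -13*-7)=-171, (-13*-11 - -14*40)=703; twice the area = |608| = 608; area = 304; answer 304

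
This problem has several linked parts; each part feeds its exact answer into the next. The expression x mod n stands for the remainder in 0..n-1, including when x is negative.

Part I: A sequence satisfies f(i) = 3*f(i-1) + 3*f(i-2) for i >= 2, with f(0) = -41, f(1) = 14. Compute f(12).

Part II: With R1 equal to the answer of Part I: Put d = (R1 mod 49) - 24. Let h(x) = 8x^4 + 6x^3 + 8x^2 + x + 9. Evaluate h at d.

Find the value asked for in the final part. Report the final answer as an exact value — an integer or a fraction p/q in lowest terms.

Part I: f(2) = 3*(14) + 3*(-41) = -81; iterating: f(2)=-81, f(3)=-201, f(4)=-846, f(5)=-3141, f(6)=-11961, f(7)=-45306, f(8)=-171801, f(9)=-651321, f(10)=-2469366, f(11)=-9362061, f(12)=-35494281; answer -35494281
Part II: R1 = -35494281; d = 21; 8*(21)^4 + 6*(21)^3 + 8*(21)^2 + 1*(21)^1 + 9 = (1555848) + (55566) + (3528) + (21) + (9) = 1614972; answer 1614972

1614972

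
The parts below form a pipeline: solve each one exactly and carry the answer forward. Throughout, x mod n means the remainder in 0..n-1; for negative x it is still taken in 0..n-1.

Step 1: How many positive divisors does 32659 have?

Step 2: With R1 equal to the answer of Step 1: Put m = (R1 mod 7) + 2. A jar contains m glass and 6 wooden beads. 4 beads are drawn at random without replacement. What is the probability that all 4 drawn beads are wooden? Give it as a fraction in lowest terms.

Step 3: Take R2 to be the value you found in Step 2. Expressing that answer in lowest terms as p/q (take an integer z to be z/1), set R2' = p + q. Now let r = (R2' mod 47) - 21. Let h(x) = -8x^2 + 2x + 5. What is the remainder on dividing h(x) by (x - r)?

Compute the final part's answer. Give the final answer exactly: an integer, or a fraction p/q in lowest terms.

-1321

Step 1: 32659 = 11 * 2969; number of divisors = (1+1) * (1+1) = 4; answer 4
Step 2: R1 = 4; m = 6; total draws C(12,4) = 495; favorable C(6,4) = 15; P = 1/33; answer 1/33
Step 3: R2 = 1/33; threaded value p + q = 34; r = 13; remainder = value at the root: -8*(13)^2 + 2*(13)^1 + 5 = (-1352) + (26) + (5) = -1321; answer -1321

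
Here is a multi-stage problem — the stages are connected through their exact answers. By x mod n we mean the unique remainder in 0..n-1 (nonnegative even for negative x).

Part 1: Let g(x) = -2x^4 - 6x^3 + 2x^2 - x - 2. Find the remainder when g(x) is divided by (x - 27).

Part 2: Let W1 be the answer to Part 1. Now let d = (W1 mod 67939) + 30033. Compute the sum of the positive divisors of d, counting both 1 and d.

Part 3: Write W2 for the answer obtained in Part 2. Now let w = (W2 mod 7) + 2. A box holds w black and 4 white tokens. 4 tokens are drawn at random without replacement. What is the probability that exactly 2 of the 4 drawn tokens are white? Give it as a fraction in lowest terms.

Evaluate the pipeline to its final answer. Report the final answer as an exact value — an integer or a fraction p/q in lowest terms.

3/7

Part 1: remainder = value at the root: -2*(27)^4 - 6*(27)^3 + 2*(27)^2 - 1*(27)^1 - 2 = (-1062882) + (-118098) + (1458) + (-27) + (-2) = -1179551; answer -1179551
Part 2: W1 = -1179551; d = 73384; 73384 = 2^3 * 9173; sigma = (1 + 2 + 4 + 8) * (1 + 9173) = 15 * 9174 = 137610; answer 137610
Part 3: W2 = 137610; w = 6; total draws C(10,4) = 210; favorable C(4,2)*C(6,2) = 90; P = 3/7; answer 3/7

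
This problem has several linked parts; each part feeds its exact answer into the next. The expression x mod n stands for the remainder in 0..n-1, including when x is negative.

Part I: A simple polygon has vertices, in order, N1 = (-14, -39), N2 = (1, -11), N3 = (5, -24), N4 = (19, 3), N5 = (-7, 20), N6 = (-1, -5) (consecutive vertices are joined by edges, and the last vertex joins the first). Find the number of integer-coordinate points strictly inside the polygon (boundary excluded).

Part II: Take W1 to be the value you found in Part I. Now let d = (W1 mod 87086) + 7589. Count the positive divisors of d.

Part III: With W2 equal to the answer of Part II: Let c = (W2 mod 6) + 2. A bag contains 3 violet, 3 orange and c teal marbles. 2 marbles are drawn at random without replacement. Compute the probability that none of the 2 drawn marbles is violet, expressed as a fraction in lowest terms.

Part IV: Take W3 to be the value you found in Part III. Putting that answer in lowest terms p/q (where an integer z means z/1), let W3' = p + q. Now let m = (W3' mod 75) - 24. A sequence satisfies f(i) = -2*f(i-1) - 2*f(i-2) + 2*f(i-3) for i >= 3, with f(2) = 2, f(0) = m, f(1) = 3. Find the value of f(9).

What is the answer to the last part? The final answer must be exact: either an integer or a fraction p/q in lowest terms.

Part I: cross terms: (-14*-11 - 1*-39)=193, (1*-24 - 5*-11)=31, (5*3 - 19*-24)=471, (19*20 - -7*3)=401, (-7*-5 - -1*20)=55, (-1*-39 - -14*-5)=-31; twice the area = |1120| = 1120; area = 560; boundary points = 1 + 1 + 1 + 1 + 1 + 1 = 6; strictly interior points = area - boundary/2 + 1 = 558; answer 558
Part II: W1 = 558; d = 8147; 8147 is prime, so its only divisors are 1 and 8147; count = 2; answer 2
Part III: W2 = 2; c = 4; total draws C(10,2) = 45; favorable C(7,2) = 21; P = 7/15; answer 7/15
Part IV: W3 = 7/15; threaded value p + q = 22; m = -2; f(3) = -2*(2) - 2*(3) + 2*(-2) = -14; iterating: f(3)=-14, f(4)=30, f(5)=-28, f(6)=-32, f(7)=180, f(8)=-352, f(9)=280; answer 280

280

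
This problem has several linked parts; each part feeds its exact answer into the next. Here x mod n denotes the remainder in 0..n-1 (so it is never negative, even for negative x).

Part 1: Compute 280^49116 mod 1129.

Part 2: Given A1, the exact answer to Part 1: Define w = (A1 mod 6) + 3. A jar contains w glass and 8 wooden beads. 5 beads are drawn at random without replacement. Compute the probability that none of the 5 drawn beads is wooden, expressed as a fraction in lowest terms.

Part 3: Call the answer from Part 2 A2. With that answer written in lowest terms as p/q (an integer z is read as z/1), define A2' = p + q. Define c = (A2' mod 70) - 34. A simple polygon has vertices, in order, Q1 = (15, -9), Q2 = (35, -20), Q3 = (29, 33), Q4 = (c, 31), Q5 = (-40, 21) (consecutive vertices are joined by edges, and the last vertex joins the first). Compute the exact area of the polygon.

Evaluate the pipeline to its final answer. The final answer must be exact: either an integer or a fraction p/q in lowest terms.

2027

Part 1: squarings mod 1129: 280^1=280, 280^2=499, 280^4=621, 280^8=652, 280^16=600, 280^32=978, 280^64=221, 280^128=294, 280^256=632, 280^512=887, 280^1024=985, 280^2048=414, 280^4096=917, 280^8192=913, 280^16384=367, 280^32768=338; 280^49116 = 280^4 * 280^8 * 280^16 * 280^64 * 280^128 * 280^256 * 280^512 * 280^1024 * 280^2048 * 280^4096 * 280^8192 * 280^32768 = 849 (mod 1129); answer 849
Part 2: A1 = 849; w = 6; total draws C(14,5) = 2002; favorable C(6,5) = 6; P = 3/1001; answer 3/1001
Part 3: A2 = 3/1001; threaded value p + q = 1004; c = -10; cross terms: (15*-20 - 35*-9)=15, (35*33 - 29*-20)=1735, (29*31 - -10*33)=1229, (-10*21 - -40*31)=1030, (-40*-9 - 15*21)=45; twice the area = |4054| = 4054; area = 2027; answer 2027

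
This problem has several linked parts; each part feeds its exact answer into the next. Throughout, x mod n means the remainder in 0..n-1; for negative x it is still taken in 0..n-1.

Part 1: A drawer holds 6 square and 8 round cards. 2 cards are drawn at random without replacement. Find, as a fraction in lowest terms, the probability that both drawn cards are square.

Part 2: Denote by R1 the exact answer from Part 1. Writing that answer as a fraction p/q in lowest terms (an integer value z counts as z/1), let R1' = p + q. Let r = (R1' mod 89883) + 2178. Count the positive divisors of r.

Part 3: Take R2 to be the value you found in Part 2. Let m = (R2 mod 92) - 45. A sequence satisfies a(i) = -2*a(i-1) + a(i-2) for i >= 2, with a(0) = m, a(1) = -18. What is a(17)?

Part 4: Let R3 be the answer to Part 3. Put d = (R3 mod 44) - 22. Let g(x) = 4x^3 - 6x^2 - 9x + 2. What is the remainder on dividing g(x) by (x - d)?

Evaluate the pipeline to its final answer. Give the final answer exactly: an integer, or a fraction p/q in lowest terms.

Part 1: total draws C(14,2) = 91; favorable C(6,2) = 15; P = 15/91; answer 15/91
Part 2: R1 = 15/91; threaded value p + q = 106; r = 2284; 2284 = 2^2 * 571; number of divisors = (2+1) * (1+1) = 6; answer 6
Part 3: R2 = 6; m = -39; a(2) = -2*(-18) + 1*(-39) = -3; iterating: a(2)=-3, a(3)=-12, a(4)=21, a(5)=-54, a(6)=129, a(7)=-312, a(8)=753, a(9)=-1818, a(10)=4389, a(11)=-10596, a(12)=25581, a(13)=-61758, a(14)=149097, a(15)=-359952, a(16)=869001, a(17)=-2097954; answer -2097954
Part 4: R3 = -2097954; d = -12; remainder = value at the root: 4*(-12)^3 - 6*(-12)^2 - 9*(-12)^1 + 2 = (-6912) + (-864) + (108) + (2) = -7666; answer -7666

-7666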